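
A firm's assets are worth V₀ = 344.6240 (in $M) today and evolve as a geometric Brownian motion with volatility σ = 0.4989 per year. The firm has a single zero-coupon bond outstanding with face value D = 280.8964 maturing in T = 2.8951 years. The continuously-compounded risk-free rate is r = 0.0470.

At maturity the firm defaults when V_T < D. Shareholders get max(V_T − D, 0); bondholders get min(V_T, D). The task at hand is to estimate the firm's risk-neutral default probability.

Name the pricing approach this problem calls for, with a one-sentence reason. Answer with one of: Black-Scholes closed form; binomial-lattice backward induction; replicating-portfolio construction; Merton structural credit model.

Key observation: assets follow a GBM and default happens iff V_T < 280.8964; valuing claims on that split (equity as a call, risky debt as the residual) is the structural model's definition.

framework: Merton structural credit model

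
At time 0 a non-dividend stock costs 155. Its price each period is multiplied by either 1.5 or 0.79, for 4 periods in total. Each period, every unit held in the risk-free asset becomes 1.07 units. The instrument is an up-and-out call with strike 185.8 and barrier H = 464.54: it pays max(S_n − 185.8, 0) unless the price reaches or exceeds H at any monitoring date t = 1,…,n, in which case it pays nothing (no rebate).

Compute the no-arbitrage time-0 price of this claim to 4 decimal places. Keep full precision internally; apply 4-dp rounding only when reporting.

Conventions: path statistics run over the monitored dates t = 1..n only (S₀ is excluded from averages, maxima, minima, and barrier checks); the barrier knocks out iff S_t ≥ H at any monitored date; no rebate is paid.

price = 27.6561

Risk-neutral up-probability p* = (R−d)/(u−d) = (1.07−0.79)/(1.5−0.79) = 0.3944; the claim prices as the p*-weighted sum of path payoffs discounted by R^4.
Enumerate all 2^4 = 16 price paths (U = up ×1.5, D = down ×0.79); each path with k up-moves has probability p*^k·(1−p*)^(4−k).
DDDD: M=122.4500, payoff=0.0000, prob=0.134537
UDDD: M=232.5000, payoff=0.0000, prob=0.087605
DUDD: M=183.6750, payoff=0.0000, prob=0.087605
UUDD: M=348.7500, payoff=31.8549, prob=0.057045
DDUD: M=145.1033, payoff=0.0000, prob=0.087605
UDUD: M=275.5125, payoff=31.8549, prob=0.057045
DUUD: M=275.5125, payoff=31.8549, prob=0.057045
UUUD: M=523.1250, payoff=0.0000, prob=0.037146
DDDU: M=122.4500, payoff=0.0000, prob=0.087605
UDDU: M=232.5000, payoff=31.8549, prob=0.057045
DUDU: M=217.6549, payoff=31.8549, prob=0.057045
UUDU: M=413.2688, payoff=227.4688, prob=0.037146
DDUU: M=217.6549, payoff=31.8549, prob=0.057045
UDUU: M=413.2688, payoff=227.4688, prob=0.037146
DUUU: M=413.2688, payoff=227.4688, prob=0.037146
UUUU: M=784.6875, payoff=0.0000, prob=0.024188
Price = Σ prob·payoff / R^4 = 36.251511 / 1.310796 = 27.6561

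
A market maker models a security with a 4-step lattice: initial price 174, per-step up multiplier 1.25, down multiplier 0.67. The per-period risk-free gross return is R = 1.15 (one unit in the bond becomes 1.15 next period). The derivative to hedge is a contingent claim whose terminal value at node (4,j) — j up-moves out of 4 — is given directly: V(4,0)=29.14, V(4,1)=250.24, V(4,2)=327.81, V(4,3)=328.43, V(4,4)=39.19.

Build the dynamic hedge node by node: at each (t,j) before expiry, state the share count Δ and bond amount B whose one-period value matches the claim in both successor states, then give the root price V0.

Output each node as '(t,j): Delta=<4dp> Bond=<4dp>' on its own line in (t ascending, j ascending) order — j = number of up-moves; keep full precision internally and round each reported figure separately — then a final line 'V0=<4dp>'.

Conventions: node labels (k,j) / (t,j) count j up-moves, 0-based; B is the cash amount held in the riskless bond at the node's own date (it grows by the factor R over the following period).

(0,0): Delta=-1.0220 Bond=287.0855
(1,0): Delta=0.3258 Bond=173.0193
(1,1): Delta=-1.1725 Bond=362.8835
(2,0): Delta=1.9639 Bond=71.0216
(2,1): Delta=0.1429 Bond=225.6285
(2,2): Delta=-1.3194 Bond=457.2510
(3,0): Delta=7.2843 Bond=-196.7553
(3,1): Delta=1.3698 Bond=139.6811
(3,2): Delta=0.0059 Bond=284.4294
(3,3): Delta=-1.4674 Bond=576.1322
V0=109.2532

Under the risk-neutral measure, an up-move has probability p* = (R−d)/(u−d) = 0.8276 and values discount at R = 1.15.
Payoffs at expiry: V(4,0)=29.1400, V(4,1)=250.2400, V(4,2)=327.8100, V(4,3)=328.4300, V(4,4)=39.1900
(3,0): S=52.3328. Δ = (V_up−V_dn)/(S_up−S_dn) = (250.2400−29.1400)/(65.4160−35.0630) = 7.2843. V = [p*·250.2400 + (1−p*)·29.1400]/1.15 = 184.4516. B = V − Δ·S = -196.7553.
(3,1): S=97.6358. Δ = (V_up−V_dn)/(S_up−S_dn) = (327.8100−250.2400)/(122.0447−65.4160) = 1.3698. V = [p*·327.8100 + (1−p*)·250.2400]/1.15 = 273.4225. B = V − Δ·S = 139.6811.
(3,2): S=182.1562. Δ = (V_up−V_dn)/(S_up−S_dn) = (328.4300−327.8100)/(227.6953−122.0447) = 0.0059. V = [p*·328.4300 + (1−p*)·327.8100]/1.15 = 285.4984. B = V − Δ·S = 284.4294.
(3,3): S=339.8438. Δ = (V_up−V_dn)/(S_up−S_dn) = (39.1900−328.4300)/(424.8047−227.6953) = -1.4674. V = [p*·39.1900 + (1−p*)·328.4300]/1.15 = 77.4426. B = V − Δ·S = 576.1322.
(2,0): S=78.1086. Δ = (V_up−V_dn)/(S_up−S_dn) = (273.4225−184.4516)/(97.6358−52.3328) = 1.9639. V = [p*·273.4225 + (1−p*)·184.4516]/1.15 = 224.4197. B = V − Δ·S = 71.0216.
(2,1): S=145.7250. Δ = (V_up−V_dn)/(S_up−S_dn) = (285.4984−273.4225)/(182.1563−97.6358) = 0.1429. V = [p*·285.4984 + (1−p*)·273.4225]/1.15 = 246.4490. B = V − Δ·S = 225.6285.
(2,2): S=271.8750. Δ = (V_up−V_dn)/(S_up−S_dn) = (77.4426−285.4984)/(339.8438−182.1562) = -1.3194. V = [p*·77.4426 + (1−p*)·285.4984]/1.15 = 98.5341. B = V − Δ·S = 457.2510.
(1,0): S=116.5800. Δ = (V_up−V_dn)/(S_up−S_dn) = (246.4490−224.4197)/(145.7250−78.1086) = 0.3258. V = [p*·246.4490 + (1−p*)·224.4197]/1.15 = 211.0007. B = V − Δ·S = 173.0193.
(1,1): S=217.5000. Δ = (V_up−V_dn)/(S_up−S_dn) = (98.5341−246.4490)/(271.8750−145.7250) = -1.1725. V = [p*·98.5341 + (1−p*)·246.4490]/1.15 = 107.8580. B = V − Δ·S = 362.8835.
(0,0): S=174.0000. Δ = (V_up−V_dn)/(S_up−S_dn) = (107.8580−211.0007)/(217.5000−116.5800) = -1.0220. V = [p*·107.8580 + (1−p*)·211.0007]/1.15 = 109.2532. B = V − Δ·S = 287.0855.
As a check, the time-0 holding Δ(0,0)·S0 + B(0,0) comes to 109.2532 — exactly V0.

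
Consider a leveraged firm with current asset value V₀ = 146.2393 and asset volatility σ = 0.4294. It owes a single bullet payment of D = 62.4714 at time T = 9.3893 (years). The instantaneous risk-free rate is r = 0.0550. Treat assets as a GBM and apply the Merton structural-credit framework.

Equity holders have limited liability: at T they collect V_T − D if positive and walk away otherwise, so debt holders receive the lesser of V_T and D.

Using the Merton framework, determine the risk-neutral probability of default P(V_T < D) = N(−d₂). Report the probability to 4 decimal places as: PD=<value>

Equity is a call on the firm's assets struck at D = 62.4714:
d₁ = [ln(V₀/D) + (r + σ²/2)T] / (σ√T)
   = [ln(146.2393/62.4714) + (0.0550 + 0.5·0.4294²)·9.3893] / (0.4294·√9.3893)
   = [0.850535 + 1.382032] / 1.315766 = 1.696781
d₂ = d₁ − σ√T = 1.696781 − 1.315766 = 0.381015
risk-neutral PD = N(−d₂) = N(-0.381015) = 0.351596

PD=0.3516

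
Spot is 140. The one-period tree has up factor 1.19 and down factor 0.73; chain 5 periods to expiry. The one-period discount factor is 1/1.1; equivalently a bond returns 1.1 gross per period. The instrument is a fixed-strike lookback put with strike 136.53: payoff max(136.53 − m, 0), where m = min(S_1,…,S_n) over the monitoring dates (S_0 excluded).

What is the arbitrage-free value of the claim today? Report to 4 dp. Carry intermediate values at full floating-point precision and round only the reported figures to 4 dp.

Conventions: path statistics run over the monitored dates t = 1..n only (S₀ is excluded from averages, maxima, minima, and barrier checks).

price = 8.8415

Under the martingale measure an up-move has probability p* = 0.8043; value the claim as the probability-weighted average of per-path payoffs, discounted 5 periods at R = 1.1.
Enumerate all 2^5 = 32 price paths (U = up ×1.19, D = down ×0.73); each path with k up-moves has probability p*^k·(1−p*)^(5−k).
DDDDD: m=29.0230, payoff=107.5070, prob=0.000287
UDDDD: m=47.3115, payoff=89.2185, prob=0.001179
DUDDD: m=47.3115, payoff=89.2185, prob=0.001179
UUDDD: m=77.1242, payoff=59.4058, prob=0.004846
DDUDD: m=47.3115, payoff=89.2185, prob=0.001179
UDUDD: m=77.1242, payoff=59.4058, prob=0.004846
DUUDD: m=77.1242, payoff=59.4058, prob=0.004846
UUUDD: m=125.7230, payoff=10.8070, prob=0.019921
DDDUD: m=47.3115, payoff=89.2185, prob=0.001179
UDDUD: m=77.1242, payoff=59.4058, prob=0.004846
DUDUD: m=77.1242, payoff=59.4058, prob=0.004846
UUDUD: m=125.7230, payoff=10.8070, prob=0.019921
DDUUD: m=74.6060, payoff=61.9240, prob=0.004846
UDUUD: m=121.6180, payoff=14.9120, prob=0.019921
DUUUD: m=102.2000, payoff=34.3300, prob=0.019921
UUUUD: m=166.6000, payoff=0.0000, prob=0.081896
DDDDU: m=39.7575, payoff=96.7725, prob=0.001179
UDDDU: m=64.8102, payoff=71.7198, prob=0.004846
DUDDU: m=64.8102, payoff=71.7198, prob=0.004846
UUDDU: m=105.6496, payoff=30.8804, prob=0.019921
DDUDU: m=64.8102, payoff=71.7198, prob=0.004846
UDUDU: m=105.6496, payoff=30.8804, prob=0.019921
DUUDU: m=102.2000, payoff=34.3300, prob=0.019921
UUUDU: m=166.6000, payoff=0.0000, prob=0.081896
DDDUU: m=54.4624, payoff=82.0676, prob=0.004846
UDDUU: m=88.7811, payoff=47.7489, prob=0.019921
DUDUU: m=88.7811, payoff=47.7489, prob=0.019921
UUDUU: m=144.7254, payoff=0.0000, prob=0.081896
DDUUU: m=74.6060, payoff=61.9240, prob=0.019921
UDUUU: m=121.6180, payoff=14.9120, prob=0.081896
DUUUU: m=102.2000, payoff=34.3300, prob=0.081896
UUUUU: m=166.6000, payoff=0.0000, prob=0.336682
Price = Σ prob·payoff / R^5 = 14.239352 / 1.610510 = 8.8415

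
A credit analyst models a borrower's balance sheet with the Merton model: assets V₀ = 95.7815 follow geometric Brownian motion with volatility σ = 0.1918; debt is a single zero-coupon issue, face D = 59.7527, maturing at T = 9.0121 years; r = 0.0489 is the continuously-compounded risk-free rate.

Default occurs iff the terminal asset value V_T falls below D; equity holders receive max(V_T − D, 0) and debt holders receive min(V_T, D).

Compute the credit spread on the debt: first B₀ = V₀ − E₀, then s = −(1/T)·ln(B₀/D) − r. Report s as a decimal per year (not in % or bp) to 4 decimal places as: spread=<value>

spread=0.0024

Equity is a call on the firm's assets struck at D = 59.7527:
d₁ = [ln(V₀/D) + (r + σ²/2)T] / (σ√T)
   = [ln(95.7815/59.7527) + (0.0489 + 0.5·0.1918²)·9.0121] / (0.1918·√9.0121)
   = [0.471855 + 0.606457] / 0.575787 = 1.872763
d₂ = d₁ − σ√T = 1.872763 − 0.575787 = 1.296976
N(d₁) = 0.969449,  N(d₂) = 0.902680,  e^(−rT) = 0.643591
E₀ = V₀·N(d₁) − D·e^(−rT)·N(d₂)
   = 95.7815·0.969449 − 59.7527·0.643591·0.902680 = 58.141570
B₀ = V₀ − E₀ = 95.7815 − 58.141570 = 37.639930
spread = −(1/T)·ln(B₀/D) − r = −(1/9.0121)·ln(37.639930/59.7527) − 0.0489 = 0.00238094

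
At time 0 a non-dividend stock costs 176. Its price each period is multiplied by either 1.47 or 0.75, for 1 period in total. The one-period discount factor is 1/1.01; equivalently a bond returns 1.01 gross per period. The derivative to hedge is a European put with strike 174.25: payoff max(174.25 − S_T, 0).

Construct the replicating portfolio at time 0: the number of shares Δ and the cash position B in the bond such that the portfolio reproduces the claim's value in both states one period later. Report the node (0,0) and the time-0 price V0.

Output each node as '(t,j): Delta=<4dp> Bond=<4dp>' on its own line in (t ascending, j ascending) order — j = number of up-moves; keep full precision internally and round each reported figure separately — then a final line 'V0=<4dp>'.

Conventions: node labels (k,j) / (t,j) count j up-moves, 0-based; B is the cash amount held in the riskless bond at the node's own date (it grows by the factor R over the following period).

(0,0): Delta=-0.3334 Bond=85.4064
V0=26.7258

The replicating-portfolio and risk-neutral prices coincide; use p* = (1.01−0.75)/(1.47−0.75) = 0.3611 for the latter.
Terminal payoffs: V(1,0)=42.2500, V(1,1)=0.0000
(0,0): S=176.0000. Δ = (V_up−V_dn)/(S_up−S_dn) = (0.0000−42.2500)/(258.7200−132.0000) = -0.3334. V = [p*·0.0000 + (1−p*)·42.2500]/1.01 = 26.7258. B = V − Δ·S = 85.4064.
As a check, the time-0 holding Δ(0,0)·S0 + B(0,0) comes to 26.7258 — exactly V0.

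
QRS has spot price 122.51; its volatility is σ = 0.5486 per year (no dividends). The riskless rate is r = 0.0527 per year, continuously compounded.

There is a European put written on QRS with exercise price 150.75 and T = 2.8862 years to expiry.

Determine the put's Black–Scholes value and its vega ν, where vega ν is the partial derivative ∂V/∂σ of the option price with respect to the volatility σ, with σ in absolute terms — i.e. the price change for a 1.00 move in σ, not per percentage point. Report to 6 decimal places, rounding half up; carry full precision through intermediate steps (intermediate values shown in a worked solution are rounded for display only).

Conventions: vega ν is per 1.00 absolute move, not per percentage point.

price = 48.763803
ν = 76.443098

σ√T = 0.5486·√2.8862 = 0.932007
d₁ = (ln(S/K) + (r+σ²/2)T) / (σ√T) = (ln(122.51/150.75) + (0.0527+0.5486²/2)·2.8862) / 0.932007 = (-0.207430 + 0.586421) / 0.932007 = 0.406640
d₂ = d₁ − σ√T = 0.406640 − 0.932007 = -0.525367
e^{−rT} = 0.858900
N(−d₁) = 0.342136,  N(−d₂) = 0.700336
Put price V = K·e^{−rT}·N(−d₂) − S·N(−d₁) = 90.678930 − 41.915127 = 48.763803
φ(d₁) = (1/√(2π))·e^{−d₁²/2} = 0.367285
ν = S·φ(d₁)·√T = 76.443098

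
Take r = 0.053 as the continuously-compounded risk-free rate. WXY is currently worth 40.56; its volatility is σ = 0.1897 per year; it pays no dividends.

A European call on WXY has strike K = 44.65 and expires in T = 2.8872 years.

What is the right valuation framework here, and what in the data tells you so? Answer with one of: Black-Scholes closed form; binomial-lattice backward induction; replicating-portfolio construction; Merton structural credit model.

framework: Black-Scholes closed form

Key observation: everything needed for the exact continuous-time valuation of the European call on WXY (strike 44.65) is given, and no feature rules the closed form out.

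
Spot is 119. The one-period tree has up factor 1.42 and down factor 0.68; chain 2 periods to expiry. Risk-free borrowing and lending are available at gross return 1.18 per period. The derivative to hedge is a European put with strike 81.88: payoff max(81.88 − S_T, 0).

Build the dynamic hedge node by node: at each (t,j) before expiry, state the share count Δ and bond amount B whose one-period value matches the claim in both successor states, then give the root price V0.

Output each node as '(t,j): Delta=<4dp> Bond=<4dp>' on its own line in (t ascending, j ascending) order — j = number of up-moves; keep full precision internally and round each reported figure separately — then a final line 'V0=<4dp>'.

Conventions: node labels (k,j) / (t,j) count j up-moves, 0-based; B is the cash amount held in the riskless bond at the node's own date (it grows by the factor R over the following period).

(0,0): Delta=-0.0838 Bond=12.0029
(1,0): Delta=-0.4485 Bond=43.6707
(1,1): Delta=0.0000 Bond=0.0000
V0=2.0287

No-arbitrage ⇒ martingale measure with p* = (R−d)/(u−d) = 0.6757.
Payoffs at expiry: V(2,0)=26.8544, V(2,1)=0.0000, V(2,2)=0.0000
Node (1,0) S=80.9200: V=(p*·0.0000+(1−p*)·26.8544)/1.18=7.3810; Δ=(0.0000−26.8544)/(114.9064−55.0256)=-0.4485; B=V−Δ·S=43.6707
Node (1,1) S=168.9800: V=(p*·0.0000+(1−p*)·0.0000)/1.18=0.0000; Δ=(0.0000−0.0000)/(239.9516−114.9064)=0.0000; B=V−Δ·S=0.0000
Node (0,0) S=119.0000: V=(p*·0.0000+(1−p*)·7.3810)/1.18=2.0287; Δ=(0.0000−7.3810)/(168.9800−80.9200)=-0.0838; B=V−Δ·S=12.0029
Check: Δ(0,0)·S0 + B(0,0) = 2.0287 = V0.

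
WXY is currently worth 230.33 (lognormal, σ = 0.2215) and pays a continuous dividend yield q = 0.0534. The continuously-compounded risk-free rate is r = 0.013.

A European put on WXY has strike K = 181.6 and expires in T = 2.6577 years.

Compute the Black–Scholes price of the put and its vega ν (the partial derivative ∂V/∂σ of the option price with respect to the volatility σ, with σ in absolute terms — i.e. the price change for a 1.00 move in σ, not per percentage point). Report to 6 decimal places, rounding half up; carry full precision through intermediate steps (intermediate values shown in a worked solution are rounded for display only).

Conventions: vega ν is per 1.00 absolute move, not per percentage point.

σ√T = 0.2215·√2.6577 = 0.361099
d₁ = (ln(S/K) + (r−q+σ²/2)T) / (σ√T) = (ln(230.33/181.6) + (0.013−0.0534+0.2215²/2)·2.6577) / 0.361099 = (0.237707 − 0.042175) / 0.361099 = 0.541491
d₂ = d₁ − σ√T = 0.541491 − 0.361099 = 0.180391
e^{−rT} = 0.966040
e^{−qT} = 0.867690
N(−d₁) = 0.294085,  N(−d₂) = 0.428423
Put price V = K·e^{−rT}·N(−d₂) − S·e^{−qT}·N(−d₁) = 75.159422 − 58.774295 = 16.385126
φ(d₁) = (1/√(2π))·e^{−d₁²/2} = 0.344540
ν = S·e^{−qT}·φ(d₁)·√T = 112.255540

price = 16.385126
ν = 112.255540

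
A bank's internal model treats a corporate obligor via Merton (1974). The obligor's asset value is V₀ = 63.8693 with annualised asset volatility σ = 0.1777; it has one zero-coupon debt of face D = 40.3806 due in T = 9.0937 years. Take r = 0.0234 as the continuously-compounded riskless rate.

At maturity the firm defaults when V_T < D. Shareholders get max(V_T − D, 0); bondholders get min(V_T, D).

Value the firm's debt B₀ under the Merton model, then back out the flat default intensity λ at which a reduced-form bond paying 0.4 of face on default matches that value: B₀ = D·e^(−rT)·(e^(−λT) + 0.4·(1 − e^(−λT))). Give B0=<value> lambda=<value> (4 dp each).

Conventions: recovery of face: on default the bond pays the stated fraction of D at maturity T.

B0=31.4396 lambda=0.0070

Work the structural quantities from V₀ = 63.8693 against face 40.3806:
d₁ = [ln(V₀/D) + (r + σ²/2)T] / (σ√T)
   = [ln(63.8693/40.3806) + (0.0234 + 0.5·0.1777²)·9.0937] / (0.1777·√9.0937)
   = [0.458489 + 0.356370] / 0.535868 = 1.520634
d₂ = d₁ − σ√T = 1.520634 − 0.535868 = 0.984766
N(d₁) = 0.935824,  N(d₂) = 0.837631,  e^(−rT) = 0.808324
E₀ = V₀·N(d₁) − D·e^(−rT)·N(d₂)
   = 63.8693·0.935824 − 40.3806·0.808324·0.837631 = 32.429671
B₀ = V₀ − E₀ = 63.8693 − 32.429671 = 31.439629
e^(−λT) = (B₀·e^(rT)/D − 0.4)/(1 − 0.4) = (31.4396·1.237128/40.3806 − 0.4)/0.6 = 0.93867559
λ = −ln(0.93867559)/9.0937 = 0.006959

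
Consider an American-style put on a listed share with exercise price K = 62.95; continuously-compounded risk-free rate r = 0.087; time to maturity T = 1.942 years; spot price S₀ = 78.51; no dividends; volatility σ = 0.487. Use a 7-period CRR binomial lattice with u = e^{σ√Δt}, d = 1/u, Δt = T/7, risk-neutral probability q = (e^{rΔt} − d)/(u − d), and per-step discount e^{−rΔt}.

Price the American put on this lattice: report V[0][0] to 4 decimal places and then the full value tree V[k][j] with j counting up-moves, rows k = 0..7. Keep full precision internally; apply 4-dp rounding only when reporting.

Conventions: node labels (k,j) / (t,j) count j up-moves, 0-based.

price = 8.1965
tree:
8.1965
12.5239 3.9847
18.5793 6.6836 1.3009
26.5818 10.9637 2.4460 0.1426
34.8102 17.4487 4.5854 0.2826 0.0000
41.1769 26.5818 8.5673 0.5604 0.0000 0.0000
46.1031 34.8102 15.9473 1.1112 0.0000 0.0000 0.0000
49.9148 41.1769 26.5818 2.2031 0.0000 0.0000 0.0000 0.0000

Δt=0.27743  u=1.29241  d=0.77375  q=0.48332  discount=0.97615
step 7 (expiry): payoffs max(K−S,0) = 49.9148 41.1769 26.5818 2.2031 0.0000 0.0000 0.0000 0.0000
k=6: (k=6,j=0): S=16.8469, K−S=46.1031, hold=44.6019 ⇒ V=46.1031 exercise | (k=6,j=1): S=28.1398, K−S=34.8102, hold=33.3090 ⇒ V=34.8102 exercise | (k=6,j=2): S=47.0027, K−S=15.9473, hold=14.4461 ⇒ V=15.9473 exercise | (k=6,j=3): S=78.5100, K−S=0.0000, hold=1.1112 ⇒ V=1.1112 continue | (k=6,j=4): S=131.1375, K−S=0.0000, hold=0.0000 ⇒ V=0.0000 continue | (k=6,j=5): S=219.0427, K−S=0.0000, hold=0.0000 ⇒ V=0.0000 continue | (k=6,j=6): S=365.8732, K−S=0.0000, hold=0.0000 ⇒ V=0.0000 continue
k=5: (k=5,j=0): S=21.7731, K−S=41.1769, hold=39.6757 ⇒ V=41.1769 exercise | (k=5,j=1): S=36.3682, K−S=26.5818, hold=25.0806 ⇒ V=26.5818 exercise | (k=5,j=2): S=60.7469, K−S=2.2031, hold=8.5673 ⇒ V=8.5673 continue | (k=5,j=3): S=101.4673, K−S=0.0000, hold=0.5604 ⇒ V=0.5604 continue | (k=5,j=4): S=169.4836, K−S=0.0000, hold=0.0000 ⇒ V=0.0000 continue | (k=5,j=5): S=283.0934, K−S=0.0000, hold=0.0000 ⇒ V=0.0000 continue
k=4: (k=4,j=0): S=28.1398, K−S=34.8102, hold=33.3090 ⇒ V=34.8102 exercise | (k=4,j=1): S=47.0027, K−S=15.9473, hold=17.4487 ⇒ V=17.4487 continue | (k=4,j=2): S=78.5100, K−S=0.0000, hold=4.5854 ⇒ V=4.5854 continue | (k=4,j=3): S=131.1375, K−S=0.0000, hold=0.2826 ⇒ V=0.2826 continue | (k=4,j=4): S=219.0427, K−S=0.0000, hold=0.0000 ⇒ V=0.0000 continue
k=3: (k=3,j=0): S=36.3682, K−S=26.5818, hold=25.7890 ⇒ V=26.5818 exercise | (k=3,j=1): S=60.7469, K−S=2.2031, hold=10.9637 ⇒ V=10.9637 continue | (k=3,j=2): S=101.4673, K−S=0.0000, hold=2.4460 ⇒ V=2.4460 continue | (k=3,j=3): S=169.4836, K−S=0.0000, hold=0.1426 ⇒ V=0.1426 continue
k=2: (k=2,j=0): S=47.0027, K−S=15.9473, hold=18.5793 ⇒ V=18.5793 continue | (k=2,j=1): S=78.5100, K−S=0.0000, hold=6.6836 ⇒ V=6.6836 continue | (k=2,j=2): S=131.1375, K−S=0.0000, hold=1.3009 ⇒ V=1.3009 continue
k=1: (k=1,j=0): S=60.7469, K−S=2.2031, hold=12.5239 ⇒ V=12.5239 continue | (k=1,j=1): S=101.4673, K−S=0.0000, hold=3.9847 ⇒ V=3.9847 continue
k=0: (k=0,j=0): S=78.5100, K−S=0.0000, hold=8.1965 ⇒ V=8.1965 continue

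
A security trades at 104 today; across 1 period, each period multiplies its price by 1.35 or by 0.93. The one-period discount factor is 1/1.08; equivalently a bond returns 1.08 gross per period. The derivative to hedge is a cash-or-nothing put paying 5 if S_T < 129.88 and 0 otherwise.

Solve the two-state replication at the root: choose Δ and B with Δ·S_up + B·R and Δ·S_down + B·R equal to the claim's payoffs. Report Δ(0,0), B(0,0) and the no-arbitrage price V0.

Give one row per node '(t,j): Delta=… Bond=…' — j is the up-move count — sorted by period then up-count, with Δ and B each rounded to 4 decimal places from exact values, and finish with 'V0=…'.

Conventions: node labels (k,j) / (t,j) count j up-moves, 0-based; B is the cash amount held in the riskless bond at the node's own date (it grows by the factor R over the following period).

Since d<R<u, set p* = (R−d)/(u−d) = 0.3571; price each node as the discounted p*-expectation of its children.
Terminal payoffs: V(1,0)=5.0000, V(1,1)=0.0000
(0,0): S=104.0000. Δ = (V_up−V_dn)/(S_up−S_dn) = (0.0000−5.0000)/(140.4000−96.7200) = -0.1145. V = [p*·0.0000 + (1−p*)·5.0000]/1.08 = 2.9762. B = V − Δ·S = 14.8810.
Verification: the root portfolio costs Δ(0,0)·S0 + B(0,0) = 2.9762, matching V0.

(0,0): Delta=-0.1145 Bond=14.8810
V0=2.9762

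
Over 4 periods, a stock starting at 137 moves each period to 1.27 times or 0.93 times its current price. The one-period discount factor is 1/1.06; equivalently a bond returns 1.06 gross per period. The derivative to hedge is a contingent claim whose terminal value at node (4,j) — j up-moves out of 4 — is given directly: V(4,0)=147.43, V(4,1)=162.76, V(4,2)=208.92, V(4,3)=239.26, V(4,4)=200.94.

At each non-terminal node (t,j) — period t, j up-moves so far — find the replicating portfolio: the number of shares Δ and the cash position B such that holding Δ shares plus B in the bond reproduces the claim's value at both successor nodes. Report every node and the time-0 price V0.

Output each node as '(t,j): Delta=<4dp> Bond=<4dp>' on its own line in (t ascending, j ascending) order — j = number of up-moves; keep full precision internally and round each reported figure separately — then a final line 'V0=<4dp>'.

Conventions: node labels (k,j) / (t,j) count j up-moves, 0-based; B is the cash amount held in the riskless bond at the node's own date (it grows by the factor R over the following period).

(0,0): Delta=0.5387 Bond=74.5960
(1,0): Delta=0.6592 Bond=63.7234
(1,1): Delta=0.3962 Bond=103.8654
(2,0): Delta=0.6350 Bond=70.4129
(2,1): Delta=0.6878 Bond=62.9170
(2,2): Delta=0.0513 Bond=186.3116
(3,0): Delta=0.4092 Bond=99.5264
(3,1): Delta=0.9022 Bond=34.4329
(3,2): Delta=0.4342 Bond=118.8030
(3,3): Delta=-0.4016 Bond=324.6004
V0=148.4035

Since d<R<u, set p* = (R−d)/(u−d) = 0.3824; price each node as the discounted p*-expectation of its children.
Expiry values: V(4,0)=147.4300, V(4,1)=162.7600, V(4,2)=208.9200, V(4,3)=239.2600, V(4,4)=200.9400
Node (3,0) S=110.1969: V=(p*·162.7600+(1−p*)·147.4300)/1.06=144.6146; Δ=(162.7600−147.4300)/(139.9501−102.4831)=0.4092; B=V−Δ·S=99.5264
Node (3,1) S=150.4840: V=(p*·208.9200+(1−p*)·162.7600)/1.06=170.1976; Δ=(208.9200−162.7600)/(191.1146−139.9501)=0.9022; B=V−Δ·S=34.4329
Node (3,2) S=205.4996: V=(p*·239.2600+(1−p*)·208.9200)/1.06=208.0383; Δ=(239.2600−208.9200)/(260.9845−191.1146)=0.4342; B=V−Δ·S=118.8030
Node (3,3) S=280.6285: V=(p*·200.9400+(1−p*)·239.2600)/1.06=211.8946; Δ=(200.9400−239.2600)/(356.3982−260.9845)=-0.4016; B=V−Δ·S=324.6004
Node (2,0) S=118.4913: V=(p*·170.1976+(1−p*)·144.6146)/1.06=145.6569; Δ=(170.1976−144.6146)/(150.4840−110.1969)=0.6350; B=V−Δ·S=70.4129
Node (2,1) S=161.8107: V=(p*·208.0383+(1−p*)·170.1976)/1.06=174.2133; Δ=(208.0383−170.1976)/(205.4996−150.4840)=0.6878; B=V−Δ·S=62.9170
Node (2,2) S=220.9673: V=(p*·211.8946+(1−p*)·208.0383)/1.06=197.6535; Δ=(211.8946−208.0383)/(280.6285−205.4996)=0.0513; B=V−Δ·S=186.3116
Node (1,0) S=127.4100: V=(p*·174.2133+(1−p*)·145.6569)/1.06=147.7128; Δ=(174.2133−145.6569)/(161.8107−118.4913)=0.6592; B=V−Δ·S=63.7234
Node (1,1) S=173.9900: V=(p*·197.6535+(1−p*)·174.2133)/1.06=172.8073; Δ=(197.6535−174.2133)/(220.9673−161.8107)=0.3962; B=V−Δ·S=103.8654
Node (0,0) S=137.0000: V=(p*·172.8073+(1−p*)·147.7128)/1.06=148.4035; Δ=(172.8073−147.7128)/(173.9900−127.4100)=0.5387; B=V−Δ·S=74.5960
As a check, the time-0 holding Δ(0,0)·S0 + B(0,0) comes to 148.4035 — exactly V0.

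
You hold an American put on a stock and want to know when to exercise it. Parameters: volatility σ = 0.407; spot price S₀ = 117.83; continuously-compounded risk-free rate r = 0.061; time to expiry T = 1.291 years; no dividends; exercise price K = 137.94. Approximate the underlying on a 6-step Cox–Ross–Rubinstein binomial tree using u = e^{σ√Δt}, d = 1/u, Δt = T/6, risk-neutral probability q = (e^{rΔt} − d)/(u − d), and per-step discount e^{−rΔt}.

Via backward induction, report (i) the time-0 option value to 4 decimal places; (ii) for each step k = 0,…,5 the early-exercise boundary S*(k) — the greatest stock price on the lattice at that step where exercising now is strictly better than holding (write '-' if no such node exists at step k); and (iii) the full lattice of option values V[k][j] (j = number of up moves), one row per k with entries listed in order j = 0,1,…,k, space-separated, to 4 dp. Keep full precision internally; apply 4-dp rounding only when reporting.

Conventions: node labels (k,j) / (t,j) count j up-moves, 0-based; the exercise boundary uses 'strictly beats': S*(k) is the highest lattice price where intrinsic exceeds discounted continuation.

Δt=0.21517  u=1.20779  d=0.82796  q=0.48773  discount=0.98696
step 6 (expiry): payoffs max(K−S,0) = 99.9814 82.5678 57.1656 20.1100 0.0000 0.0000 0.0000
step 5: (k=5,j=0): S=45.8459, K−S=92.0941, hold=90.2954 ⇒ V=92.0941 exercise | (k=5,j=1): S=66.8779, K−S=71.0621, hold=69.2634 ⇒ V=71.0621 exercise | (k=5,j=2): S=97.5584, K−S=40.3816, hold=38.5829 ⇒ V=40.3816 exercise | (k=5,j=3): S=142.3138, K−S=0.0000, hold=10.1675 ⇒ V=10.1675 continue | (k=5,j=4): S=207.6007, K−S=0.0000, hold=0.0000 ⇒ V=0.0000 continue | (k=5,j=5): S=302.8384, K−S=0.0000, hold=0.0000 ⇒ V=0.0000 continue  boundary S*=97.5584
step 4: (k=4,j=0): S=55.3722, K−S=82.5678, hold=80.7691 ⇒ V=82.5678 exercise | (k=4,j=1): S=80.7744, K−S=57.1656, hold=55.3669 ⇒ V=57.1656 exercise | (k=4,j=2): S=117.8300, K−S=20.1100, hold=25.3110 ⇒ V=25.3110 continue | (k=4,j=3): S=171.8850, K−S=0.0000, hold=5.1406 ⇒ V=5.1406 continue | (k=4,j=4): S=250.7379, K−S=0.0000, hold=0.0000 ⇒ V=0.0000 continue  boundary S*=80.7744
step 3: (k=3,j=0): S=66.8779, K−S=71.0621, hold=69.2634 ⇒ V=71.0621 exercise | (k=3,j=1): S=97.5584, K−S=40.3816, hold=41.0865 ⇒ V=41.0865 continue | (k=3,j=2): S=142.3138, K−S=0.0000, hold=15.2717 ⇒ V=15.2717 continue | (k=3,j=3): S=207.6007, K−S=0.0000, hold=2.5991 ⇒ V=2.5991 continue  boundary S*=66.8779
step 2: (k=2,j=0): S=80.7744, K−S=57.1656, hold=55.7063 ⇒ V=57.1656 exercise | (k=2,j=1): S=117.8300, K−S=20.1100, hold=28.1244 ⇒ V=28.1244 continue | (k=2,j=2): S=171.8850, K−S=0.0000, hold=8.9724 ⇒ V=8.9724 continue  boundary S*=80.7744
step 1: (k=1,j=0): S=97.5584, K−S=40.3816, hold=42.4407 ⇒ V=42.4407 continue | (k=1,j=1): S=142.3138, K−S=0.0000, hold=18.5385 ⇒ V=18.5385 continue  boundary S*=-
step 0: (k=0,j=0): S=117.8300, K−S=20.1100, hold=30.3816 ⇒ V=30.3816 continue  boundary S*=-

price = 30.3816
boundary = - - 80.7744 66.8779 80.7744 97.5584
tree:
30.3816
42.4407 18.5385
57.1656 28.1244 8.9724
71.0621 41.0865 15.2717 2.5991
82.5678 57.1656 25.3110 5.1406 0.0000
92.0941 71.0621 40.3816 10.1675 0.0000 0.0000
99.9814 82.5678 57.1656 20.1100 0.0000 0.0000 0.0000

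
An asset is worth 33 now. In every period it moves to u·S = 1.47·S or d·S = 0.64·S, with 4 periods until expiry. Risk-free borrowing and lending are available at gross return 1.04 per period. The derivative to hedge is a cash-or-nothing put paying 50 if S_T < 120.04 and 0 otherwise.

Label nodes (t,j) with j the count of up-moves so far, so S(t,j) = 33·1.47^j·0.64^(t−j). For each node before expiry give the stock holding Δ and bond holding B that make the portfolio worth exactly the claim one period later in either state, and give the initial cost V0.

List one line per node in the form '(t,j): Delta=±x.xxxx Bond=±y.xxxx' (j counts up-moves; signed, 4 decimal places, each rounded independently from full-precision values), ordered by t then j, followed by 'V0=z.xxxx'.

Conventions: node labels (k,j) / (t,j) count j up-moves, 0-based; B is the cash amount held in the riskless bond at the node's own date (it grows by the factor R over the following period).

The replicating-portfolio and risk-neutral prices coincide; use p* = (1.04−0.64)/(1.47−0.64) = 0.4819 for the latter.
Expiry values: V(4,0)=50.0000, V(4,1)=50.0000, V(4,2)=50.0000, V(4,3)=50.0000, V(4,4)=0.0000
(3,0): S=8.6508. Δ = (V_up−V_dn)/(S_up−S_dn) = (50.0000−50.0000)/(12.7166−5.5365) = 0.0000. V = [p*·50.0000 + (1−p*)·50.0000]/1.04 = 48.0769. B = V − Δ·S = 48.0769.
(3,1): S=19.8697. Δ = (V_up−V_dn)/(S_up−S_dn) = (50.0000−50.0000)/(29.2085−12.7166) = 0.0000. V = [p*·50.0000 + (1−p*)·50.0000]/1.04 = 48.0769. B = V − Δ·S = 48.0769.
(3,2): S=45.6382. Δ = (V_up−V_dn)/(S_up−S_dn) = (50.0000−50.0000)/(67.0882−29.2085) = 0.0000. V = [p*·50.0000 + (1−p*)·50.0000]/1.04 = 48.0769. B = V − Δ·S = 48.0769.
(3,3): S=104.8253. Δ = (V_up−V_dn)/(S_up−S_dn) = (0.0000−50.0000)/(154.0931−67.0882) = -0.5747. V = [p*·0.0000 + (1−p*)·50.0000]/1.04 = 24.9073. B = V − Δ·S = 85.1483.
(2,0): S=13.5168. Δ = (V_up−V_dn)/(S_up−S_dn) = (48.0769−48.0769)/(19.8697−8.6508) = 0.0000. V = [p*·48.0769 + (1−p*)·48.0769]/1.04 = 46.2278. B = V − Δ·S = 46.2278.
(2,1): S=31.0464. Δ = (V_up−V_dn)/(S_up−S_dn) = (48.0769−48.0769)/(45.6382−19.8697) = 0.0000. V = [p*·48.0769 + (1−p*)·48.0769]/1.04 = 46.2278. B = V − Δ·S = 46.2278.
(2,2): S=71.3097. Δ = (V_up−V_dn)/(S_up−S_dn) = (24.9073−48.0769)/(104.8253−45.6382) = -0.3915. V = [p*·24.9073 + (1−p*)·48.0769]/1.04 = 35.4912. B = V − Δ·S = 63.4064.
(1,0): S=21.1200. Δ = (V_up−V_dn)/(S_up−S_dn) = (46.2278−46.2278)/(31.0464−13.5168) = 0.0000. V = [p*·46.2278 + (1−p*)·46.2278]/1.04 = 44.4498. B = V − Δ·S = 44.4498.
(1,1): S=48.5100. Δ = (V_up−V_dn)/(S_up−S_dn) = (35.4912−46.2278)/(71.3097−31.0464) = -0.2667. V = [p*·35.4912 + (1−p*)·46.2278]/1.04 = 39.4746. B = V − Δ·S = 52.4102.
(0,0): S=33.0000. Δ = (V_up−V_dn)/(S_up−S_dn) = (39.4746−44.4498)/(48.5100−21.1200) = -0.1816. V = [p*·39.4746 + (1−p*)·44.4498]/1.04 = 40.4347. B = V − Δ·S = 46.4290.
Verification: the root portfolio costs Δ(0,0)·S0 + B(0,0) = 40.4347, matching V0.

(0,0): Delta=-0.1816 Bond=46.4290
(1,0): Delta=0.0000 Bond=44.4498
(1,1): Delta=-0.2667 Bond=52.4102
(2,0): Delta=0.0000 Bond=46.2278
(2,1): Delta=0.0000 Bond=46.2278
(2,2): Delta=-0.3915 Bond=63.4064
(3,0): Delta=0.0000 Bond=48.0769
(3,1): Delta=0.0000 Bond=48.0769
(3,2): Delta=0.0000 Bond=48.0769
(3,3): Delta=-0.5747 Bond=85.1483
V0=40.4347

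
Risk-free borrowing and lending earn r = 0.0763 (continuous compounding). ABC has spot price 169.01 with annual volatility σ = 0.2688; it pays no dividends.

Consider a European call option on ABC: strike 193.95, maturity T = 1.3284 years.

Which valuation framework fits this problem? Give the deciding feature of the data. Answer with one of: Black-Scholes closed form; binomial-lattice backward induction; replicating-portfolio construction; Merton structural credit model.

Key observation: a European claim on ABC (strike 193.95) — a lognormal (GBM) underlying with constant rate and volatility — has an exact closed-form value; no lattice or capital structure is involved.

framework: Black-Scholes closed form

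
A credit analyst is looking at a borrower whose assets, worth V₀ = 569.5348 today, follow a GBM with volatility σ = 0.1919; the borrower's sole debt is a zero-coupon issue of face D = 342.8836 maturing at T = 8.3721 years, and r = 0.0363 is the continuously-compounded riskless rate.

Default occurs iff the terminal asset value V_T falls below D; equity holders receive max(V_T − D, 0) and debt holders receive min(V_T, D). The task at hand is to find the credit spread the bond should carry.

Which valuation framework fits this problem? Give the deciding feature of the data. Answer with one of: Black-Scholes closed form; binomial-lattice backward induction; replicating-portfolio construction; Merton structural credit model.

Key observation: the data describe a firm's assets (V₀ = 569.5348, GBM) and a single zero-coupon debt of face 342.8836, so credit quantities follow from equity-as-call in the structural model.

framework: Merton structural credit model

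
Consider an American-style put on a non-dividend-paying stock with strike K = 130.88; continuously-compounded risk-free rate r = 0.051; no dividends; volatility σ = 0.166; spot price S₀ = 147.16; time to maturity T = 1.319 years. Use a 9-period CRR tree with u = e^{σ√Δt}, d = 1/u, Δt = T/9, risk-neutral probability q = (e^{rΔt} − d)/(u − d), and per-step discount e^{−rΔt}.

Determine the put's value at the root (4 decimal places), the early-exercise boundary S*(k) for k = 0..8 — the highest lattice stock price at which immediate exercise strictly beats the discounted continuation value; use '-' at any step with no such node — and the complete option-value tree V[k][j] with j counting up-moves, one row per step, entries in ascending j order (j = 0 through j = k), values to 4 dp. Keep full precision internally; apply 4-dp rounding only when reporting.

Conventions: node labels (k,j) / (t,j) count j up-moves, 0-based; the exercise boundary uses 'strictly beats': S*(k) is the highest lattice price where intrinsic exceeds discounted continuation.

Δt=0.14656  u=1.06561  d=0.93843  q=0.54311  discount=0.99255
step 9 (expiry): payoffs max(K−S,0) = 47.8187 36.5615 23.7787 9.2634 0.0000 0.0000 0.0000 0.0000 0.0000 0.0000
step 8: (k=8,j=0): S=88.5111, K−S=42.3689, hold=41.3943 ⇒ V=42.3689 exercise | (k=8,j=1): S=100.5069, K−S=30.3731, hold=29.3985 ⇒ V=30.3731 exercise | (k=8,j=2): S=114.1284, K−S=16.7516, hold=15.7770 ⇒ V=16.7516 exercise | (k=8,j=3): S=129.5960, K−S=1.2840, hold=4.2009 ⇒ V=4.2009 continue | (k=8,j=4): S=147.1600, K−S=0.0000, hold=0.0000 ⇒ V=0.0000 continue | (k=8,j=5): S=167.1044, K−S=0.0000, hold=0.0000 ⇒ V=0.0000 continue | (k=8,j=6): S=189.7518, K−S=0.0000, hold=0.0000 ⇒ V=0.0000 continue | (k=8,j=7): S=215.4685, K−S=0.0000, hold=0.0000 ⇒ V=0.0000 continue | (k=8,j=8): S=244.6707, K−S=0.0000, hold=0.0000 ⇒ V=0.0000 continue  boundary S*=114.1284
step 7: (k=7,j=0): S=94.3185, K−S=36.5615, hold=35.5869 ⇒ V=36.5615 exercise | (k=7,j=1): S=107.1013, K−S=23.7787, hold=22.8041 ⇒ V=23.7787 exercise | (k=7,j=2): S=121.6166, K−S=9.2634, hold=9.8612 ⇒ V=9.8612 continue | (k=7,j=3): S=138.0991, K−S=0.0000, hold=1.9051 ⇒ V=1.9051 continue | (k=7,j=4): S=156.8154, K−S=0.0000, hold=0.0000 ⇒ V=0.0000 continue | (k=7,j=5): S=178.0684, K−S=0.0000, hold=0.0000 ⇒ V=0.0000 continue | (k=7,j=6): S=202.2017, K−S=0.0000, hold=0.0000 ⇒ V=0.0000 continue | (k=7,j=7): S=229.6058, K−S=0.0000, hold=0.0000 ⇒ V=0.0000 continue  boundary S*=107.1013
step 6: (k=6,j=0): S=100.5069, K−S=30.3731, hold=29.3985 ⇒ V=30.3731 exercise | (k=6,j=1): S=114.1284, K−S=16.7516, hold=16.0993 ⇒ V=16.7516 exercise | (k=6,j=2): S=129.5960, K−S=1.2840, hold=5.4989 ⇒ V=5.4989 continue | (k=6,j=3): S=147.1600, K−S=0.0000, hold=0.8639 ⇒ V=0.8639 continue | (k=6,j=4): S=167.1044, K−S=0.0000, hold=0.0000 ⇒ V=0.0000 continue | (k=6,j=5): S=189.7518, K−S=0.0000, hold=0.0000 ⇒ V=0.0000 continue | (k=6,j=6): S=215.4685, K−S=0.0000, hold=0.0000 ⇒ V=0.0000 continue  boundary S*=114.1284
step 5: (k=5,j=0): S=107.1013, K−S=23.7787, hold=22.8041 ⇒ V=23.7787 exercise | (k=5,j=1): S=121.6166, K−S=9.2634, hold=10.5610 ⇒ V=10.5610 continue | (k=5,j=2): S=138.0991, K−S=0.0000, hold=2.9594 ⇒ V=2.9594 continue | (k=5,j=3): S=156.8154, K−S=0.0000, hold=0.3918 ⇒ V=0.3918 continue | (k=5,j=4): S=178.0684, K−S=0.0000, hold=0.0000 ⇒ V=0.0000 continue | (k=5,j=5): S=202.2017, K−S=0.0000, hold=0.0000 ⇒ V=0.0000 continue  boundary S*=107.1013
step 4: (k=4,j=0): S=114.1284, K−S=16.7516, hold=16.4765 ⇒ V=16.7516 exercise | (k=4,j=1): S=129.5960, K−S=1.2840, hold=6.3846 ⇒ V=6.3846 continue | (k=4,j=2): S=147.1600, K−S=0.0000, hold=1.5533 ⇒ V=1.5533 continue | (k=4,j=3): S=167.1044, K−S=0.0000, hold=0.1777 ⇒ V=0.1777 continue | (k=4,j=4): S=189.7518, K−S=0.0000, hold=0.0000 ⇒ V=0.0000 continue  boundary S*=114.1284
step 3: (k=3,j=0): S=121.6166, K−S=9.2634, hold=11.0384 ⇒ V=11.0384 continue | (k=3,j=1): S=138.0991, K−S=0.0000, hold=3.7327 ⇒ V=3.7327 continue | (k=3,j=2): S=156.8154, K−S=0.0000, hold=0.8002 ⇒ V=0.8002 continue | (k=3,j=3): S=178.0684, K−S=0.0000, hold=0.0806 ⇒ V=0.0806 continue  boundary S*=-
step 2: (k=2,j=0): S=129.5960, K−S=1.2840, hold=7.0180 ⇒ V=7.0180 continue | (k=2,j=1): S=147.1600, K−S=0.0000, hold=2.1241 ⇒ V=2.1241 continue | (k=2,j=2): S=167.1044, K−S=0.0000, hold=0.4063 ⇒ V=0.4063 continue  boundary S*=-
step 1: (k=1,j=0): S=138.0991, K−S=0.0000, hold=4.3276 ⇒ V=4.3276 continue | (k=1,j=1): S=156.8154, K−S=0.0000, hold=1.1823 ⇒ V=1.1823 continue  boundary S*=-
step 0: (k=0,j=0): S=147.1600, K−S=0.0000, hold=2.5999 ⇒ V=2.5999 continue  boundary S*=-

price = 2.5999
boundary = - - - - 114.1284 107.1013 114.1284 107.1013 114.1284
tree:
2.5999
4.3276 1.1823
7.0180 2.1241 0.4063
11.0384 3.7327 0.8002 0.0806
16.7516 6.3846 1.5533 0.1777 0.0000
23.7787 10.5610 2.9594 0.3918 0.0000 0.0000
30.3731 16.7516 5.4989 0.8639 0.0000 0.0000 0.0000
36.5615 23.7787 9.8612 1.9051 0.0000 0.0000 0.0000 0.0000
42.3689 30.3731 16.7516 4.2009 0.0000 0.0000 0.0000 0.0000 0.0000
47.8187 36.5615 23.7787 9.2634 0.0000 0.0000 0.0000 0.0000 0.0000 0.0000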